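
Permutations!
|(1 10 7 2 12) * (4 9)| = |(1 10 7 2 12)(4 9)| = 10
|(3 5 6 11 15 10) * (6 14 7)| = 8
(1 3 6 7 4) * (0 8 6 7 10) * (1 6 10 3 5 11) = (0 8 10)(1 5 11)(3 7 4 6) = [8, 5, 2, 7, 6, 11, 3, 4, 10, 9, 0, 1]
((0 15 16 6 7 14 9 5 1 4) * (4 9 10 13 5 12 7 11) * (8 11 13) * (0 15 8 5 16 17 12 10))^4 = ((0 8 11 4 15 17 12 7 14)(1 9 10 5)(6 13 16))^4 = (0 15 14 4 7 11 12 8 17)(6 13 16)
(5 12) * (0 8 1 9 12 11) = (0 8 1 9 12 5 11) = [8, 9, 2, 3, 4, 11, 6, 7, 1, 12, 10, 0, 5]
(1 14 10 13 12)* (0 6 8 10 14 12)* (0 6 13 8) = [13, 12, 2, 3, 4, 5, 0, 7, 10, 9, 8, 11, 1, 6, 14] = (14)(0 13 6)(1 12)(8 10)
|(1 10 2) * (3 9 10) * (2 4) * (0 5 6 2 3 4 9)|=14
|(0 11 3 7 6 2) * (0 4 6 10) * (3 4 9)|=9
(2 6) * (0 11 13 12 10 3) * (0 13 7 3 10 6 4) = (0 11 7 3 13 12 6 2 4) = [11, 1, 4, 13, 0, 5, 2, 3, 8, 9, 10, 7, 6, 12]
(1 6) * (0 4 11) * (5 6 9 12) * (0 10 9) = (0 4 11 10 9 12 5 6 1) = [4, 0, 2, 3, 11, 6, 1, 7, 8, 12, 9, 10, 5]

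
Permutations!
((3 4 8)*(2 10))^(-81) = ((2 10)(3 4 8))^(-81) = (2 10)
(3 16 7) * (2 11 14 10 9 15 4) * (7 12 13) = [0, 1, 11, 16, 2, 5, 6, 3, 8, 15, 9, 14, 13, 7, 10, 4, 12] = (2 11 14 10 9 15 4)(3 16 12 13 7)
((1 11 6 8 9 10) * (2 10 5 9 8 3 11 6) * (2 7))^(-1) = ((1 6 3 11 7 2 10)(5 9))^(-1) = (1 10 2 7 11 3 6)(5 9)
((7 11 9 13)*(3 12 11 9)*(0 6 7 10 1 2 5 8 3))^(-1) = ((0 6 7 9 13 10 1 2 5 8 3 12 11))^(-1) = (0 11 12 3 8 5 2 1 10 13 9 7 6)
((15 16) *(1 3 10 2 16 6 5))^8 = ((1 3 10 2 16 15 6 5))^8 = (16)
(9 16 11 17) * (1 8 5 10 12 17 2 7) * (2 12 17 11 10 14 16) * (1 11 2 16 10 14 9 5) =(1 8)(2 7 11 12)(5 9 16 14 10 17) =[0, 8, 7, 3, 4, 9, 6, 11, 1, 16, 17, 12, 2, 13, 10, 15, 14, 5]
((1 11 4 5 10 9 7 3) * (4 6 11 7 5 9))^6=(11)(4 5)(9 10)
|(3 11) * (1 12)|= |(1 12)(3 11)|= 2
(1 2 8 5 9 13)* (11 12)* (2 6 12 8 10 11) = [0, 6, 10, 3, 4, 9, 12, 7, 5, 13, 11, 8, 2, 1] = (1 6 12 2 10 11 8 5 9 13)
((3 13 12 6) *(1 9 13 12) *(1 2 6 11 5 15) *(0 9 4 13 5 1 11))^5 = ((0 9 5 15 11 1 4 13 2 6 3 12))^5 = (0 1 3 15 2 9 4 12 11 6 5 13)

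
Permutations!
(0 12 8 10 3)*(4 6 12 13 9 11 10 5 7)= (0 13 9 11 10 3)(4 6 12 8 5 7)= [13, 1, 2, 0, 6, 7, 12, 4, 5, 11, 3, 10, 8, 9]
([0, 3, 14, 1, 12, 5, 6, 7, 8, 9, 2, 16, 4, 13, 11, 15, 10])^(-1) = [0, 3, 10, 1, 12, 5, 6, 7, 8, 9, 16, 14, 4, 13, 2, 15, 11]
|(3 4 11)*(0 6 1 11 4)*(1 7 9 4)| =8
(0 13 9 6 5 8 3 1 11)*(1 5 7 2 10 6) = (0 13 9 1 11)(2 10 6 7)(3 5 8) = [13, 11, 10, 5, 4, 8, 7, 2, 3, 1, 6, 0, 12, 9]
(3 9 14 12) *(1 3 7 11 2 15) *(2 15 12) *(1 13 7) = [0, 3, 12, 9, 4, 5, 6, 11, 8, 14, 10, 15, 1, 7, 2, 13] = (1 3 9 14 2 12)(7 11 15 13)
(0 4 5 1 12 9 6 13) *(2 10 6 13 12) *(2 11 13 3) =(0 4 5 1 11 13)(2 10 6 12 9 3) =[4, 11, 10, 2, 5, 1, 12, 7, 8, 3, 6, 13, 9, 0]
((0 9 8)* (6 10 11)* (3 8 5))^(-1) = ((0 9 5 3 8)(6 10 11))^(-1) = (0 8 3 5 9)(6 11 10)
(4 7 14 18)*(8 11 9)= (4 7 14 18)(8 11 9)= [0, 1, 2, 3, 7, 5, 6, 14, 11, 8, 10, 9, 12, 13, 18, 15, 16, 17, 4]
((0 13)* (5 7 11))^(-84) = (13)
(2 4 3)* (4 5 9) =(2 5 9 4 3) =[0, 1, 5, 2, 3, 9, 6, 7, 8, 4]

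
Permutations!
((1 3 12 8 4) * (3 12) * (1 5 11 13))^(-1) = ((1 12 8 4 5 11 13))^(-1) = (1 13 11 5 4 8 12)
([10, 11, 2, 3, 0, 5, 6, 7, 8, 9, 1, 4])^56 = [10, 11, 2, 3, 0, 5, 6, 7, 8, 9, 1, 4]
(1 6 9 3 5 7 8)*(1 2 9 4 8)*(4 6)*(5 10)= [0, 4, 9, 10, 8, 7, 6, 1, 2, 3, 5]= (1 4 8 2 9 3 10 5 7)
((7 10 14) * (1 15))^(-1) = (1 15)(7 14 10)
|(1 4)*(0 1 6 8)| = 5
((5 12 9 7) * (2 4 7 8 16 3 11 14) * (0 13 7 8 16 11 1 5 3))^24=((0 13 7 3 1 5 12 9 16)(2 4 8 11 14))^24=(0 12 3)(1 13 9)(2 14 11 8 4)(5 7 16)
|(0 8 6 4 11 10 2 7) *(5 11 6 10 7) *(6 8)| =9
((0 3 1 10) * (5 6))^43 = (0 10 1 3)(5 6)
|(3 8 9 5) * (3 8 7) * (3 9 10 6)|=7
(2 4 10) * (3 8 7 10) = (2 4 3 8 7 10) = [0, 1, 4, 8, 3, 5, 6, 10, 7, 9, 2]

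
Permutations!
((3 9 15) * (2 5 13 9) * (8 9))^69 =(2 3 15 9 8 13 5)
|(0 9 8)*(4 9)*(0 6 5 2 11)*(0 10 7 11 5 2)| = 21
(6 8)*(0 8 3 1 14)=(0 8 6 3 1 14)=[8, 14, 2, 1, 4, 5, 3, 7, 6, 9, 10, 11, 12, 13, 0]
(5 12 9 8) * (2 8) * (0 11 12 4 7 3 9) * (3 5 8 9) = (0 11 12)(2 9)(4 7 5) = [11, 1, 9, 3, 7, 4, 6, 5, 8, 2, 10, 12, 0]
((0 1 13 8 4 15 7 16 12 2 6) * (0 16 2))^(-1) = (0 12 16 6 2 7 15 4 8 13 1)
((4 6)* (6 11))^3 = ((4 11 6))^3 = (11)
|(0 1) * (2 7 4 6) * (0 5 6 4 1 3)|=10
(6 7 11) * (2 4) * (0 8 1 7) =(0 8 1 7 11 6)(2 4) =[8, 7, 4, 3, 2, 5, 0, 11, 1, 9, 10, 6]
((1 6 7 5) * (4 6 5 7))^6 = (7)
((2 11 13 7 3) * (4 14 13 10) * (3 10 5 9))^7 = (2 5 3 11 9)(4 13 10 14 7)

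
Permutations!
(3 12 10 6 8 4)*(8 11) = (3 12 10 6 11 8 4) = [0, 1, 2, 12, 3, 5, 11, 7, 4, 9, 6, 8, 10]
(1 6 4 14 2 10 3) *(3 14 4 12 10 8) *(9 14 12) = (1 6 9 14 2 8 3)(10 12) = [0, 6, 8, 1, 4, 5, 9, 7, 3, 14, 12, 11, 10, 13, 2]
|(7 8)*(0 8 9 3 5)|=6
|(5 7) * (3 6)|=|(3 6)(5 7)|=2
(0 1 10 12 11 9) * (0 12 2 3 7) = (0 1 10 2 3 7)(9 12 11) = [1, 10, 3, 7, 4, 5, 6, 0, 8, 12, 2, 9, 11]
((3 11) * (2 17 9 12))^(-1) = (2 12 9 17)(3 11)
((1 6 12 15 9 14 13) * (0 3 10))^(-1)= ((0 3 10)(1 6 12 15 9 14 13))^(-1)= (0 10 3)(1 13 14 9 15 12 6)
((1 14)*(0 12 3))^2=(14)(0 3 12)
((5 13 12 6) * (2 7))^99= (2 7)(5 6 12 13)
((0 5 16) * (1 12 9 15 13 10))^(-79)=(0 16 5)(1 10 13 15 9 12)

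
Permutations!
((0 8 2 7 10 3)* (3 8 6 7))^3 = (0 10 3 7 2 6 8)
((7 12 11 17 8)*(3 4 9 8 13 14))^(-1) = ((3 4 9 8 7 12 11 17 13 14))^(-1) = (3 14 13 17 11 12 7 8 9 4)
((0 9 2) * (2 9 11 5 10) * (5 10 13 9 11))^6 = ((0 5 13 9 11 10 2))^6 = (0 2 10 11 9 13 5)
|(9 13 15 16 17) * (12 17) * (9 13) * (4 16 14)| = 7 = |(4 16 12 17 13 15 14)|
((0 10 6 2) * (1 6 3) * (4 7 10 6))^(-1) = ((0 6 2)(1 4 7 10 3))^(-1) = (0 2 6)(1 3 10 7 4)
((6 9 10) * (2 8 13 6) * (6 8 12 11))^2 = ((2 12 11 6 9 10)(8 13))^2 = (13)(2 11 9)(6 10 12)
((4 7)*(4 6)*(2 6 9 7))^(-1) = ((2 6 4)(7 9))^(-1) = (2 4 6)(7 9)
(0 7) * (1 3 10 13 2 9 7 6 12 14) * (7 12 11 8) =[6, 3, 9, 10, 4, 5, 11, 0, 7, 12, 13, 8, 14, 2, 1] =(0 6 11 8 7)(1 3 10 13 2 9 12 14)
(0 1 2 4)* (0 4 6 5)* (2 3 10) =(0 1 3 10 2 6 5) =[1, 3, 6, 10, 4, 0, 5, 7, 8, 9, 2]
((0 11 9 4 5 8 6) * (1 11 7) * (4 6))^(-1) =(0 6 9 11 1 7)(4 8 5)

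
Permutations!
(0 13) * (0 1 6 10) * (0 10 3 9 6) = (0 13 1)(3 9 6) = [13, 0, 2, 9, 4, 5, 3, 7, 8, 6, 10, 11, 12, 1]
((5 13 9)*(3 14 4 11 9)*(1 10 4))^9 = ((1 10 4 11 9 5 13 3 14))^9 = (14)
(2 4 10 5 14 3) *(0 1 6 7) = (0 1 6 7)(2 4 10 5 14 3) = [1, 6, 4, 2, 10, 14, 7, 0, 8, 9, 5, 11, 12, 13, 3]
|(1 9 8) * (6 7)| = 6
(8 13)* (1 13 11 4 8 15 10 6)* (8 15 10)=(1 13 10 6)(4 15 8 11)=[0, 13, 2, 3, 15, 5, 1, 7, 11, 9, 6, 4, 12, 10, 14, 8]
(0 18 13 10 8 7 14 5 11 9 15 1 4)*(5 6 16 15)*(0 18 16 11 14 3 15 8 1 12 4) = (0 16 8 7 3 15 12 4 18 13 10 1)(5 14 6 11 9) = [16, 0, 2, 15, 18, 14, 11, 3, 7, 5, 1, 9, 4, 10, 6, 12, 8, 17, 13]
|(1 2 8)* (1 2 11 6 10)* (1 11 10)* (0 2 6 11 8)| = 4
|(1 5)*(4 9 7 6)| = |(1 5)(4 9 7 6)| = 4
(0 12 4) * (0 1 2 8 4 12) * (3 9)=(12)(1 2 8 4)(3 9)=[0, 2, 8, 9, 1, 5, 6, 7, 4, 3, 10, 11, 12]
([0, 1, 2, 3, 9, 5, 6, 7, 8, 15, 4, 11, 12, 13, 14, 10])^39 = [0, 1, 2, 3, 10, 5, 6, 7, 8, 4, 15, 11, 12, 13, 14, 9]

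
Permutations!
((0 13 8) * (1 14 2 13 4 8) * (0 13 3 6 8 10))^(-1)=(0 10 4)(1 13 8 6 3 2 14)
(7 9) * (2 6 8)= (2 6 8)(7 9)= [0, 1, 6, 3, 4, 5, 8, 9, 2, 7]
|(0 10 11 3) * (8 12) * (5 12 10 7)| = |(0 7 5 12 8 10 11 3)| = 8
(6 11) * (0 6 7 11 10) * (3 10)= [6, 1, 2, 10, 4, 5, 3, 11, 8, 9, 0, 7]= (0 6 3 10)(7 11)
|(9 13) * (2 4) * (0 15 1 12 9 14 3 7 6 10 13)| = 30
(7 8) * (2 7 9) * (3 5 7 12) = (2 12 3 5 7 8 9) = [0, 1, 12, 5, 4, 7, 6, 8, 9, 2, 10, 11, 3]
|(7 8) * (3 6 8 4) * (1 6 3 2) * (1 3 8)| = 10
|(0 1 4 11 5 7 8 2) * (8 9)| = |(0 1 4 11 5 7 9 8 2)| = 9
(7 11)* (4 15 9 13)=(4 15 9 13)(7 11)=[0, 1, 2, 3, 15, 5, 6, 11, 8, 13, 10, 7, 12, 4, 14, 9]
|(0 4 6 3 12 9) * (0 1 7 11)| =9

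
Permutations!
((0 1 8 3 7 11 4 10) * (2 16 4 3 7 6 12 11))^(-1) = (0 10 4 16 2 7 8 1)(3 11 12 6)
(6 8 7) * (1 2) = (1 2)(6 8 7) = [0, 2, 1, 3, 4, 5, 8, 6, 7]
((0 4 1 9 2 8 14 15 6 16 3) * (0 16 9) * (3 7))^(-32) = (0 4 1)(2 6 14)(3 16 7)(8 9 15)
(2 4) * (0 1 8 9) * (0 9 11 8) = (0 1)(2 4)(8 11) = [1, 0, 4, 3, 2, 5, 6, 7, 11, 9, 10, 8]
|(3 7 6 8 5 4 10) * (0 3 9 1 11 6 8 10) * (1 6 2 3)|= 9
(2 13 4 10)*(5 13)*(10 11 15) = (2 5 13 4 11 15 10) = [0, 1, 5, 3, 11, 13, 6, 7, 8, 9, 2, 15, 12, 4, 14, 10]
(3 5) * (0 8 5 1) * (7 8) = (0 7 8 5 3 1) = [7, 0, 2, 1, 4, 3, 6, 8, 5]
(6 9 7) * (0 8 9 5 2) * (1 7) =(0 8 9 1 7 6 5 2) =[8, 7, 0, 3, 4, 2, 5, 6, 9, 1]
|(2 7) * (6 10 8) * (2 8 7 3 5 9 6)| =8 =|(2 3 5 9 6 10 7 8)|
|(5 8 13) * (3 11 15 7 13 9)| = |(3 11 15 7 13 5 8 9)| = 8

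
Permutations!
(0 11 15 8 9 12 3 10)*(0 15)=(0 11)(3 10 15 8 9 12)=[11, 1, 2, 10, 4, 5, 6, 7, 9, 12, 15, 0, 3, 13, 14, 8]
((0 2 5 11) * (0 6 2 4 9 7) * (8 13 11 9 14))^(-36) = (0 5 11 14 7 2 13 4 9 6 8)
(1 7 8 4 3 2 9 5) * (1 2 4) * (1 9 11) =(1 7 8 9 5 2 11)(3 4) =[0, 7, 11, 4, 3, 2, 6, 8, 9, 5, 10, 1]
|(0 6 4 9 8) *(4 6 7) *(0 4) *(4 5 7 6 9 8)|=7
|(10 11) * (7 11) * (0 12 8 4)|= |(0 12 8 4)(7 11 10)|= 12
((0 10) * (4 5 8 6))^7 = (0 10)(4 6 8 5)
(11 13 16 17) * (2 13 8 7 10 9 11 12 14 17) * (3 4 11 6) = [0, 1, 13, 4, 11, 5, 3, 10, 7, 6, 9, 8, 14, 16, 17, 15, 2, 12] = (2 13 16)(3 4 11 8 7 10 9 6)(12 14 17)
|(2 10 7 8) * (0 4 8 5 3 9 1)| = 10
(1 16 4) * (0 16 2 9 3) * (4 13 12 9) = [16, 2, 4, 0, 1, 5, 6, 7, 8, 3, 10, 11, 9, 12, 14, 15, 13] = (0 16 13 12 9 3)(1 2 4)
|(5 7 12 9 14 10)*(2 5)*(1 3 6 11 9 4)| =12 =|(1 3 6 11 9 14 10 2 5 7 12 4)|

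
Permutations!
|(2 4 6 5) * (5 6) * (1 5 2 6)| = |(1 5 6)(2 4)| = 6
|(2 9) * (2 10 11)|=|(2 9 10 11)|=4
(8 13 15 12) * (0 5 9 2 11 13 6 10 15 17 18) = (0 5 9 2 11 13 17 18)(6 10 15 12 8) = [5, 1, 11, 3, 4, 9, 10, 7, 6, 2, 15, 13, 8, 17, 14, 12, 16, 18, 0]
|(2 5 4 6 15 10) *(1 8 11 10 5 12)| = 12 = |(1 8 11 10 2 12)(4 6 15 5)|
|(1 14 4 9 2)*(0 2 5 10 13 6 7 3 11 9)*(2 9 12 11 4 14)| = 18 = |(14)(0 9 5 10 13 6 7 3 4)(1 2)(11 12)|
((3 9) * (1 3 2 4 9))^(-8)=((1 3)(2 4 9))^(-8)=(2 4 9)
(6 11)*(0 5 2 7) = (0 5 2 7)(6 11) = [5, 1, 7, 3, 4, 2, 11, 0, 8, 9, 10, 6]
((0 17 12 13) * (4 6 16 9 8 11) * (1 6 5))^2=(0 12)(1 16 8 4)(5 6 9 11)(13 17)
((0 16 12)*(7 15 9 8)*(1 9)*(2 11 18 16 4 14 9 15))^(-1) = ((0 4 14 9 8 7 2 11 18 16 12)(1 15))^(-1) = (0 12 16 18 11 2 7 8 9 14 4)(1 15)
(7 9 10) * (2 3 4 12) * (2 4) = (2 3)(4 12)(7 9 10) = [0, 1, 3, 2, 12, 5, 6, 9, 8, 10, 7, 11, 4]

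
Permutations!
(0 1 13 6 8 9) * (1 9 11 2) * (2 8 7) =(0 9)(1 13 6 7 2)(8 11) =[9, 13, 1, 3, 4, 5, 7, 2, 11, 0, 10, 8, 12, 6]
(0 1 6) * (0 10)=[1, 6, 2, 3, 4, 5, 10, 7, 8, 9, 0]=(0 1 6 10)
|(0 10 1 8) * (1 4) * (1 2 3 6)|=|(0 10 4 2 3 6 1 8)|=8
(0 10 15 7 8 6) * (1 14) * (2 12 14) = [10, 2, 12, 3, 4, 5, 0, 8, 6, 9, 15, 11, 14, 13, 1, 7] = (0 10 15 7 8 6)(1 2 12 14)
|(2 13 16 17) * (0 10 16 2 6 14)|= 6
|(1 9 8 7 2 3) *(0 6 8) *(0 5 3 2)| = 4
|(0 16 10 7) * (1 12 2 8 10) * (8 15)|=9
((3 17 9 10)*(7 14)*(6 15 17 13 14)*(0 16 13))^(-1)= ((0 16 13 14 7 6 15 17 9 10 3))^(-1)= (0 3 10 9 17 15 6 7 14 13 16)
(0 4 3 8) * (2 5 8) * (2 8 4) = (0 2 5 4 3 8) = [2, 1, 5, 8, 3, 4, 6, 7, 0]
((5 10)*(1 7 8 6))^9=((1 7 8 6)(5 10))^9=(1 7 8 6)(5 10)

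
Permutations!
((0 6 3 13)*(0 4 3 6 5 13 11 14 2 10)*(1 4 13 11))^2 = (0 11 2)(1 3 4)(5 14 10)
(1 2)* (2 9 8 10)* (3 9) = [0, 3, 1, 9, 4, 5, 6, 7, 10, 8, 2] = (1 3 9 8 10 2)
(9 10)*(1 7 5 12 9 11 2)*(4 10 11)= (1 7 5 12 9 11 2)(4 10)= [0, 7, 1, 3, 10, 12, 6, 5, 8, 11, 4, 2, 9]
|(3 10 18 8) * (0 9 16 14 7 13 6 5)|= 8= |(0 9 16 14 7 13 6 5)(3 10 18 8)|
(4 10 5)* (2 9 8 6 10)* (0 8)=(0 8 6 10 5 4 2 9)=[8, 1, 9, 3, 2, 4, 10, 7, 6, 0, 5]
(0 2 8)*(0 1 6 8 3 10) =[2, 6, 3, 10, 4, 5, 8, 7, 1, 9, 0] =(0 2 3 10)(1 6 8)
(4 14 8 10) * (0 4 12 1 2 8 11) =[4, 2, 8, 3, 14, 5, 6, 7, 10, 9, 12, 0, 1, 13, 11] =(0 4 14 11)(1 2 8 10 12)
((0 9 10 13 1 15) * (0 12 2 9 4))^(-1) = ((0 4)(1 15 12 2 9 10 13))^(-1) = (0 4)(1 13 10 9 2 12 15)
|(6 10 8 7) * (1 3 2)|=|(1 3 2)(6 10 8 7)|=12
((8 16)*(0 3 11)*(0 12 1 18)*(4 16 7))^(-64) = ((0 3 11 12 1 18)(4 16 8 7))^(-64) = (0 11 1)(3 12 18)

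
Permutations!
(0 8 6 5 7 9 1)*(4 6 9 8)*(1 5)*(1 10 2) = [4, 0, 1, 3, 6, 7, 10, 8, 9, 5, 2] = (0 4 6 10 2 1)(5 7 8 9)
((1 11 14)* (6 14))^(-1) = (1 14 6 11)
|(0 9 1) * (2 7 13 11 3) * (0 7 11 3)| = |(0 9 1 7 13 3 2 11)| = 8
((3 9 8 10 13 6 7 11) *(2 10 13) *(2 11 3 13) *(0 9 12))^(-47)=((0 9 8 2 10 11 13 6 7 3 12))^(-47)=(0 7 11 8 12 6 10 9 3 13 2)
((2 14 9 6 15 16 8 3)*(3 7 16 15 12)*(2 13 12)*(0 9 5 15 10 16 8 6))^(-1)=(0 9)(2 6 16 10 15 5 14)(3 12 13)(7 8)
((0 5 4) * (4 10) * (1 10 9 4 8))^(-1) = (0 4 9 5)(1 8 10)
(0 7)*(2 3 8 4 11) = [7, 1, 3, 8, 11, 5, 6, 0, 4, 9, 10, 2] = (0 7)(2 3 8 4 11)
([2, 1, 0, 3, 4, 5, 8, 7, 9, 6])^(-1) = [2, 1, 0, 3, 4, 5, 9, 7, 6, 8]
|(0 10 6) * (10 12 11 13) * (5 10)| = |(0 12 11 13 5 10 6)| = 7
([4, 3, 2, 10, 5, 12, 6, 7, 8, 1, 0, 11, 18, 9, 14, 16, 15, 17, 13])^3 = (0 12 9 10 5 13 3 4 18 1)(15 16)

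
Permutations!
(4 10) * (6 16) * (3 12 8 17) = [0, 1, 2, 12, 10, 5, 16, 7, 17, 9, 4, 11, 8, 13, 14, 15, 6, 3] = (3 12 8 17)(4 10)(6 16)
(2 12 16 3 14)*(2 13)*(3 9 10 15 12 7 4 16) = (2 7 4 16 9 10 15 12 3 14 13) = [0, 1, 7, 14, 16, 5, 6, 4, 8, 10, 15, 11, 3, 2, 13, 12, 9]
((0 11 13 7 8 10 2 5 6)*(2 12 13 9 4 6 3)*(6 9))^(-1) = ((0 11 6)(2 5 3)(4 9)(7 8 10 12 13))^(-1) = (0 6 11)(2 3 5)(4 9)(7 13 12 10 8)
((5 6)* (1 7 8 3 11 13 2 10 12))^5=(1 13 7 2 8 10 3 12 11)(5 6)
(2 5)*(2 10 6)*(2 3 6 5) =(3 6)(5 10) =[0, 1, 2, 6, 4, 10, 3, 7, 8, 9, 5]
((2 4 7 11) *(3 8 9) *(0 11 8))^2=(0 2 7 9)(3 11 4 8)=((0 11 2 4 7 8 9 3))^2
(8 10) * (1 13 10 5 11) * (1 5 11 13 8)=(1 8 11 5 13 10)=[0, 8, 2, 3, 4, 13, 6, 7, 11, 9, 1, 5, 12, 10]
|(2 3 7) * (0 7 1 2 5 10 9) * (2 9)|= 8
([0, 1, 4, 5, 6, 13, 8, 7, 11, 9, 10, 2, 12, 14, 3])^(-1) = (2 11 8 6 4)(3 14 13 5)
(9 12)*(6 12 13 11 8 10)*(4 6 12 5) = (4 6 5)(8 10 12 9 13 11) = [0, 1, 2, 3, 6, 4, 5, 7, 10, 13, 12, 8, 9, 11]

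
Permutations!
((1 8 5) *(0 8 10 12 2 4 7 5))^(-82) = ((0 8)(1 10 12 2 4 7 5))^(-82) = (1 12 4 5 10 2 7)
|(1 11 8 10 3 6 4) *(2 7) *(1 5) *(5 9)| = 18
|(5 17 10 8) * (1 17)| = |(1 17 10 8 5)| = 5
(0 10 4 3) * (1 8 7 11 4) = (0 10 1 8 7 11 4 3) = [10, 8, 2, 0, 3, 5, 6, 11, 7, 9, 1, 4]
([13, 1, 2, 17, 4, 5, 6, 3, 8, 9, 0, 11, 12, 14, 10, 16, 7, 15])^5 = (17)(0 13 14 10)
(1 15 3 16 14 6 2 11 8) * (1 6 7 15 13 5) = [0, 13, 11, 16, 4, 1, 2, 15, 6, 9, 10, 8, 12, 5, 7, 3, 14] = (1 13 5)(2 11 8 6)(3 16 14 7 15)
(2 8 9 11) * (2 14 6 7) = (2 8 9 11 14 6 7) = [0, 1, 8, 3, 4, 5, 7, 2, 9, 11, 10, 14, 12, 13, 6]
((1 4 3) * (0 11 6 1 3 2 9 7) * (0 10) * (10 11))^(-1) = (0 10)(1 6 11 7 9 2 4)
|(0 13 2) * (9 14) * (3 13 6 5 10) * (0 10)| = |(0 6 5)(2 10 3 13)(9 14)| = 12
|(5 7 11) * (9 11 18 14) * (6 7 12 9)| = |(5 12 9 11)(6 7 18 14)| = 4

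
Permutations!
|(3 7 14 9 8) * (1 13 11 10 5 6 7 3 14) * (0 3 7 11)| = 60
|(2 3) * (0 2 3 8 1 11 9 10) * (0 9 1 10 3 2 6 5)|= |(0 6 5)(1 11)(2 8 10 9 3)|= 30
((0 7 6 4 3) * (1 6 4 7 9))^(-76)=((0 9 1 6 7 4 3))^(-76)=(0 9 1 6 7 4 3)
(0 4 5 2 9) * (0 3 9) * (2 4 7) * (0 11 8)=[7, 1, 11, 9, 5, 4, 6, 2, 0, 3, 10, 8]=(0 7 2 11 8)(3 9)(4 5)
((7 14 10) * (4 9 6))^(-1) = (4 6 9)(7 10 14) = ((4 9 6)(7 14 10))^(-1)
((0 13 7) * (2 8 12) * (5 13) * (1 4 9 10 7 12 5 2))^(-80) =(0 9 12 8 7 4 13 2 10 1 5)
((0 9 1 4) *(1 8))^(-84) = (0 9 8 1 4)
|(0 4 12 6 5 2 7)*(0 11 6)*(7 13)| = 6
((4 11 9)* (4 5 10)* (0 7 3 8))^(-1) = (0 8 3 7)(4 10 5 9 11)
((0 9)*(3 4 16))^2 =(3 16 4)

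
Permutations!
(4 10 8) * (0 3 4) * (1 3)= (0 1 3 4 10 8)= [1, 3, 2, 4, 10, 5, 6, 7, 0, 9, 8]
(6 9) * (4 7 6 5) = (4 7 6 9 5) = [0, 1, 2, 3, 7, 4, 9, 6, 8, 5]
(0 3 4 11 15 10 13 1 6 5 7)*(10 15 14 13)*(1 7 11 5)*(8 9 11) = (15)(0 3 4 5 8 9 11 14 13 7)(1 6) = [3, 6, 2, 4, 5, 8, 1, 0, 9, 11, 10, 14, 12, 7, 13, 15]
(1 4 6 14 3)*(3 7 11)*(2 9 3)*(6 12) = (1 4 12 6 14 7 11 2 9 3) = [0, 4, 9, 1, 12, 5, 14, 11, 8, 3, 10, 2, 6, 13, 7]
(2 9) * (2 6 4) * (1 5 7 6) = (1 5 7 6 4 2 9) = [0, 5, 9, 3, 2, 7, 4, 6, 8, 1]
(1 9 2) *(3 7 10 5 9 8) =(1 8 3 7 10 5 9 2) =[0, 8, 1, 7, 4, 9, 6, 10, 3, 2, 5]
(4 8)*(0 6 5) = (0 6 5)(4 8) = [6, 1, 2, 3, 8, 0, 5, 7, 4]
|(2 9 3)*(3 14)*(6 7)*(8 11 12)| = 12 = |(2 9 14 3)(6 7)(8 11 12)|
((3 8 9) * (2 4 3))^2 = (2 3 9 4 8)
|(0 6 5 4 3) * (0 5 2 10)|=12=|(0 6 2 10)(3 5 4)|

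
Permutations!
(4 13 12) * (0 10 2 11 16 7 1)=(0 10 2 11 16 7 1)(4 13 12)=[10, 0, 11, 3, 13, 5, 6, 1, 8, 9, 2, 16, 4, 12, 14, 15, 7]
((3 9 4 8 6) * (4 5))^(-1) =(3 6 8 4 5 9)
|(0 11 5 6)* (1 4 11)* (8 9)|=6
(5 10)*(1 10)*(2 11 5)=[0, 10, 11, 3, 4, 1, 6, 7, 8, 9, 2, 5]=(1 10 2 11 5)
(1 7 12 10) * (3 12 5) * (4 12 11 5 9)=(1 7 9 4 12 10)(3 11 5)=[0, 7, 2, 11, 12, 3, 6, 9, 8, 4, 1, 5, 10]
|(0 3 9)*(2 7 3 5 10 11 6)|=9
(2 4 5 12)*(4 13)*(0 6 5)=(0 6 5 12 2 13 4)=[6, 1, 13, 3, 0, 12, 5, 7, 8, 9, 10, 11, 2, 4]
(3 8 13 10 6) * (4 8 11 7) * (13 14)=[0, 1, 2, 11, 8, 5, 3, 4, 14, 9, 6, 7, 12, 10, 13]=(3 11 7 4 8 14 13 10 6)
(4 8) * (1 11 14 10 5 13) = (1 11 14 10 5 13)(4 8) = [0, 11, 2, 3, 8, 13, 6, 7, 4, 9, 5, 14, 12, 1, 10]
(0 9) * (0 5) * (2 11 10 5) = (0 9 2 11 10 5) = [9, 1, 11, 3, 4, 0, 6, 7, 8, 2, 5, 10]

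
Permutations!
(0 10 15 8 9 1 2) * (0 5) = (0 10 15 8 9 1 2 5) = [10, 2, 5, 3, 4, 0, 6, 7, 9, 1, 15, 11, 12, 13, 14, 8]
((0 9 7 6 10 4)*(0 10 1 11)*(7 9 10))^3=((0 10 4 7 6 1 11))^3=(0 7 11 4 1 10 6)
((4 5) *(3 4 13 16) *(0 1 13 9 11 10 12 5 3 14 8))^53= ((0 1 13 16 14 8)(3 4)(5 9 11 10 12))^53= (0 8 14 16 13 1)(3 4)(5 10 9 12 11)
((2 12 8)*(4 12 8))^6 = ((2 8)(4 12))^6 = (12)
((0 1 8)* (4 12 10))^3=((0 1 8)(4 12 10))^3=(12)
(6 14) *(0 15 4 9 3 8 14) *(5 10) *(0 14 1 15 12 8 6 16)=(0 12 8 1 15 4 9 3 6 14 16)(5 10)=[12, 15, 2, 6, 9, 10, 14, 7, 1, 3, 5, 11, 8, 13, 16, 4, 0]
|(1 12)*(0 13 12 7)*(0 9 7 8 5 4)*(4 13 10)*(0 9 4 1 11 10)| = |(1 8 5 13 12 11 10)(4 9 7)| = 21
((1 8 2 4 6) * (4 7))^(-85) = (1 6 4 7 2 8)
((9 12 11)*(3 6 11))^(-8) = ((3 6 11 9 12))^(-8) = (3 11 12 6 9)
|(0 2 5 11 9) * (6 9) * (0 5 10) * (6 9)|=|(0 2 10)(5 11 9)|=3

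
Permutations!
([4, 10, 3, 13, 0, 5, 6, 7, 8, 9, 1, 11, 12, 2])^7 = (0 4)(1 10)(2 3 13)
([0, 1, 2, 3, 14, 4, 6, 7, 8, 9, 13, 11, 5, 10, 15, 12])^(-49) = [0, 1, 2, 3, 14, 4, 6, 7, 8, 9, 13, 11, 5, 10, 15, 12]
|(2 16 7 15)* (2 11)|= |(2 16 7 15 11)|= 5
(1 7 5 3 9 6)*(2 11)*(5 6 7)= (1 5 3 9 7 6)(2 11)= [0, 5, 11, 9, 4, 3, 1, 6, 8, 7, 10, 2]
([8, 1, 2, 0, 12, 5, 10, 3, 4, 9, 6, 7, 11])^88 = (0 11 8 7 4 3 12)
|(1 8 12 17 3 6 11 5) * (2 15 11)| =|(1 8 12 17 3 6 2 15 11 5)| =10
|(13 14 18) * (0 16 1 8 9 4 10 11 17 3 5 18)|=|(0 16 1 8 9 4 10 11 17 3 5 18 13 14)|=14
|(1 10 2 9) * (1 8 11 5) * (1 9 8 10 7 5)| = |(1 7 5 9 10 2 8 11)| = 8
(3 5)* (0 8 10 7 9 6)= (0 8 10 7 9 6)(3 5)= [8, 1, 2, 5, 4, 3, 0, 9, 10, 6, 7]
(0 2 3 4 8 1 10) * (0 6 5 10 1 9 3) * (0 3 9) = (0 2 3 4 8)(5 10 6) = [2, 1, 3, 4, 8, 10, 5, 7, 0, 9, 6]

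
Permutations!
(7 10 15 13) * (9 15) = (7 10 9 15 13) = [0, 1, 2, 3, 4, 5, 6, 10, 8, 15, 9, 11, 12, 7, 14, 13]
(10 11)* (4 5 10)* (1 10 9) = (1 10 11 4 5 9) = [0, 10, 2, 3, 5, 9, 6, 7, 8, 1, 11, 4]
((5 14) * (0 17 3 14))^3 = ((0 17 3 14 5))^3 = (0 14 17 5 3)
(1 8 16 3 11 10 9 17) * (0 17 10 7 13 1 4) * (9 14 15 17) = (0 9 10 14 15 17 4)(1 8 16 3 11 7 13) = [9, 8, 2, 11, 0, 5, 6, 13, 16, 10, 14, 7, 12, 1, 15, 17, 3, 4]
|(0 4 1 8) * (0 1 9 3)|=4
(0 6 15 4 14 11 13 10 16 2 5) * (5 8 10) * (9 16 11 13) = (0 6 15 4 14 13 5)(2 8 10 11 9 16) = [6, 1, 8, 3, 14, 0, 15, 7, 10, 16, 11, 9, 12, 5, 13, 4, 2]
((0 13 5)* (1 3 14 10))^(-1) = (0 5 13)(1 10 14 3)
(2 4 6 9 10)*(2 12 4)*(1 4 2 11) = (1 4 6 9 10 12 2 11) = [0, 4, 11, 3, 6, 5, 9, 7, 8, 10, 12, 1, 2]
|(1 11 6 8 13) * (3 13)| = 6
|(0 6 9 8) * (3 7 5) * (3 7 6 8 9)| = |(9)(0 8)(3 6)(5 7)| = 2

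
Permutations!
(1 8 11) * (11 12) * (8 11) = (1 11)(8 12) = [0, 11, 2, 3, 4, 5, 6, 7, 12, 9, 10, 1, 8]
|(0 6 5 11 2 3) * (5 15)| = |(0 6 15 5 11 2 3)| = 7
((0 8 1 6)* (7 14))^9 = ((0 8 1 6)(7 14))^9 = (0 8 1 6)(7 14)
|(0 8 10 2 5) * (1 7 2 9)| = |(0 8 10 9 1 7 2 5)| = 8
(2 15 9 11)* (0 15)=(0 15 9 11 2)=[15, 1, 0, 3, 4, 5, 6, 7, 8, 11, 10, 2, 12, 13, 14, 9]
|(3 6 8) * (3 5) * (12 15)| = 4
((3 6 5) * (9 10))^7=((3 6 5)(9 10))^7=(3 6 5)(9 10)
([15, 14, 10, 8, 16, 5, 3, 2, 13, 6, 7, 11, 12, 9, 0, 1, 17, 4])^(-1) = (0 14 1 15)(2 7 10)(3 6 9 13 8)(4 17 16)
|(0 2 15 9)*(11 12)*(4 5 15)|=|(0 2 4 5 15 9)(11 12)|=6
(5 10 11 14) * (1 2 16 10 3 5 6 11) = (1 2 16 10)(3 5)(6 11 14) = [0, 2, 16, 5, 4, 3, 11, 7, 8, 9, 1, 14, 12, 13, 6, 15, 10]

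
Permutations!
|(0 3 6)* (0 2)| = 4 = |(0 3 6 2)|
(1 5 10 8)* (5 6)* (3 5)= (1 6 3 5 10 8)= [0, 6, 2, 5, 4, 10, 3, 7, 1, 9, 8]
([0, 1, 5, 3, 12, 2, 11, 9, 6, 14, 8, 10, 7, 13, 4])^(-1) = (2 5)(4 14 9 7 12)(6 8 10 11)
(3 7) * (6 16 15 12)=(3 7)(6 16 15 12)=[0, 1, 2, 7, 4, 5, 16, 3, 8, 9, 10, 11, 6, 13, 14, 12, 15]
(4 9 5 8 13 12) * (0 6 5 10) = (0 6 5 8 13 12 4 9 10) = [6, 1, 2, 3, 9, 8, 5, 7, 13, 10, 0, 11, 4, 12]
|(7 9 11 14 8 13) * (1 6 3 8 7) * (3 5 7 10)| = 11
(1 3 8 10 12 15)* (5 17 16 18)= (1 3 8 10 12 15)(5 17 16 18)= [0, 3, 2, 8, 4, 17, 6, 7, 10, 9, 12, 11, 15, 13, 14, 1, 18, 16, 5]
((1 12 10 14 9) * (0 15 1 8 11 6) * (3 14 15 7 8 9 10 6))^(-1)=((0 7 8 11 3 14 10 15 1 12 6))^(-1)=(0 6 12 1 15 10 14 3 11 8 7)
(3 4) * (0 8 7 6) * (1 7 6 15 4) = [8, 7, 2, 1, 3, 5, 0, 15, 6, 9, 10, 11, 12, 13, 14, 4] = (0 8 6)(1 7 15 4 3)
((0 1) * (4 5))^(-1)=(0 1)(4 5)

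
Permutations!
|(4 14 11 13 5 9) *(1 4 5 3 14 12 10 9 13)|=10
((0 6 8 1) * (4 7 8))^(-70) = (0 4 8)(1 6 7) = ((0 6 4 7 8 1))^(-70)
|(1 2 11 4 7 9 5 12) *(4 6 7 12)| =9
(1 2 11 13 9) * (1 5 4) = (1 2 11 13 9 5 4) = [0, 2, 11, 3, 1, 4, 6, 7, 8, 5, 10, 13, 12, 9]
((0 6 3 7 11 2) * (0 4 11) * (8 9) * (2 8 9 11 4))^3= (0 7 3 6)(8 11)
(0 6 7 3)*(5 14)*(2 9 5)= [6, 1, 9, 0, 4, 14, 7, 3, 8, 5, 10, 11, 12, 13, 2]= (0 6 7 3)(2 9 5 14)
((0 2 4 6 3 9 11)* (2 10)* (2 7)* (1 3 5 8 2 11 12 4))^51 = ((0 10 7 11)(1 3 9 12 4 6 5 8 2))^51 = (0 11 7 10)(1 5 12)(2 6 9)(3 8 4)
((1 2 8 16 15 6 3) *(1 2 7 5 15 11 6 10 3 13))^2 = (1 5 10 2 16 6)(3 8 11 13 7 15)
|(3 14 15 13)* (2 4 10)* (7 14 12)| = |(2 4 10)(3 12 7 14 15 13)| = 6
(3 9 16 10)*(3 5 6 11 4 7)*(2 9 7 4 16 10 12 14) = (2 9 10 5 6 11 16 12 14)(3 7) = [0, 1, 9, 7, 4, 6, 11, 3, 8, 10, 5, 16, 14, 13, 2, 15, 12]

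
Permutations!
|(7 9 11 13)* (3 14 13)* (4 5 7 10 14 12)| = |(3 12 4 5 7 9 11)(10 14 13)| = 21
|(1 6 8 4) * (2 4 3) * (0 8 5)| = 8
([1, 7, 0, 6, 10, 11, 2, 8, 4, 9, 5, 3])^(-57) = (0 6 11 10 8 1 2 3 5 4 7)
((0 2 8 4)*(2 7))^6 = (0 7 2 8 4) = ((0 7 2 8 4))^6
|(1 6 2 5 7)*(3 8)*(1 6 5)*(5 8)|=|(1 8 3 5 7 6 2)|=7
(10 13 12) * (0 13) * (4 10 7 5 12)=(0 13 4 10)(5 12 7)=[13, 1, 2, 3, 10, 12, 6, 5, 8, 9, 0, 11, 7, 4]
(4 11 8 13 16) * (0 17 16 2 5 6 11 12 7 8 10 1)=[17, 0, 5, 3, 12, 6, 11, 8, 13, 9, 1, 10, 7, 2, 14, 15, 4, 16]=(0 17 16 4 12 7 8 13 2 5 6 11 10 1)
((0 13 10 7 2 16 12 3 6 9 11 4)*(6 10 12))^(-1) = ((0 13 12 3 10 7 2 16 6 9 11 4))^(-1) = (0 4 11 9 6 16 2 7 10 3 12 13)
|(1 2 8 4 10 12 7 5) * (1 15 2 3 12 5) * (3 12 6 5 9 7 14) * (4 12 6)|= 13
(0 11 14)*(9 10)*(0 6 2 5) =(0 11 14 6 2 5)(9 10) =[11, 1, 5, 3, 4, 0, 2, 7, 8, 10, 9, 14, 12, 13, 6]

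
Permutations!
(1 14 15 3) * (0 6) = (0 6)(1 14 15 3) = [6, 14, 2, 1, 4, 5, 0, 7, 8, 9, 10, 11, 12, 13, 15, 3]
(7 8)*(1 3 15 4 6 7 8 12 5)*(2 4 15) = (15)(1 3 2 4 6 7 12 5) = [0, 3, 4, 2, 6, 1, 7, 12, 8, 9, 10, 11, 5, 13, 14, 15]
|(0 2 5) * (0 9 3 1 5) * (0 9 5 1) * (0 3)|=|(0 2 9)|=3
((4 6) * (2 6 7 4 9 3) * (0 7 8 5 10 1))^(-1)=((0 7 4 8 5 10 1)(2 6 9 3))^(-1)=(0 1 10 5 8 4 7)(2 3 9 6)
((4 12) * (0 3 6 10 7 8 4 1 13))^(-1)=((0 3 6 10 7 8 4 12 1 13))^(-1)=(0 13 1 12 4 8 7 10 6 3)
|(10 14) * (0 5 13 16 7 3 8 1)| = |(0 5 13 16 7 3 8 1)(10 14)| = 8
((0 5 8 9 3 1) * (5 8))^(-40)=((0 8 9 3 1))^(-40)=(9)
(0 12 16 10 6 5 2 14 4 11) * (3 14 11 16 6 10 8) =(0 12 6 5 2 11)(3 14 4 16 8) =[12, 1, 11, 14, 16, 2, 5, 7, 3, 9, 10, 0, 6, 13, 4, 15, 8]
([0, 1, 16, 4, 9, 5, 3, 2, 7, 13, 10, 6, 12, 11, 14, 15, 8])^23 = [0, 1, 7, 6, 3, 5, 11, 8, 16, 4, 10, 13, 12, 9, 14, 15, 2]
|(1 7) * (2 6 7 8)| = |(1 8 2 6 7)| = 5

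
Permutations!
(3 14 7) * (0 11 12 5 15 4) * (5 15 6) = (0 11 12 15 4)(3 14 7)(5 6) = [11, 1, 2, 14, 0, 6, 5, 3, 8, 9, 10, 12, 15, 13, 7, 4]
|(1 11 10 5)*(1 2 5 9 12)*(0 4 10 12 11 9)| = 12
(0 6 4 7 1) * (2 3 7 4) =(0 6 2 3 7 1) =[6, 0, 3, 7, 4, 5, 2, 1]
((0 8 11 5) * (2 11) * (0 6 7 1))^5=(0 6 2 1 5 8 7 11)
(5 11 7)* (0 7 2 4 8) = (0 7 5 11 2 4 8) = [7, 1, 4, 3, 8, 11, 6, 5, 0, 9, 10, 2]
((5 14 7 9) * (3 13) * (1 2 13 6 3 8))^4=(14)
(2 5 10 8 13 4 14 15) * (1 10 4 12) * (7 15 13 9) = (1 10 8 9 7 15 2 5 4 14 13 12) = [0, 10, 5, 3, 14, 4, 6, 15, 9, 7, 8, 11, 1, 12, 13, 2]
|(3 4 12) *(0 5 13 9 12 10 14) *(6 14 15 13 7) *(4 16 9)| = |(0 5 7 6 14)(3 16 9 12)(4 10 15 13)| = 20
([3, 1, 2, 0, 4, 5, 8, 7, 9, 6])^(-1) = [3, 1, 2, 0, 4, 5, 9, 7, 6, 8]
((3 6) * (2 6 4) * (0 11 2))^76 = ((0 11 2 6 3 4))^76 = (0 3 2)(4 6 11)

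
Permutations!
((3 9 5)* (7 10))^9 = (7 10)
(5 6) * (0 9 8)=[9, 1, 2, 3, 4, 6, 5, 7, 0, 8]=(0 9 8)(5 6)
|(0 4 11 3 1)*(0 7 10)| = 7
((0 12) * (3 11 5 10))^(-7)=(0 12)(3 11 5 10)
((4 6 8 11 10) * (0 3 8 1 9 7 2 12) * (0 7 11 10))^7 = (0 9 6 10 3 11 1 4 8)(2 12 7)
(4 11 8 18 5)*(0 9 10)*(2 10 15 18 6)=(0 9 15 18 5 4 11 8 6 2 10)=[9, 1, 10, 3, 11, 4, 2, 7, 6, 15, 0, 8, 12, 13, 14, 18, 16, 17, 5]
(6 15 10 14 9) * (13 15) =[0, 1, 2, 3, 4, 5, 13, 7, 8, 6, 14, 11, 12, 15, 9, 10] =(6 13 15 10 14 9)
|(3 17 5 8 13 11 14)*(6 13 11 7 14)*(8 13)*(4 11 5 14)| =21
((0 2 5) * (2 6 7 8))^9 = ((0 6 7 8 2 5))^9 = (0 8)(2 6)(5 7)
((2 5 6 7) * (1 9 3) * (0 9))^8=(9)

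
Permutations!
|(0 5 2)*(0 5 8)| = |(0 8)(2 5)| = 2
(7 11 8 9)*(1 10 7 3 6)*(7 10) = (1 7 11 8 9 3 6) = [0, 7, 2, 6, 4, 5, 1, 11, 9, 3, 10, 8]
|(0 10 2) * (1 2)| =|(0 10 1 2)| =4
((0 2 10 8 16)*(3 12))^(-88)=((0 2 10 8 16)(3 12))^(-88)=(0 10 16 2 8)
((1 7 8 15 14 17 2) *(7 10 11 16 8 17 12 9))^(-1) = ((1 10 11 16 8 15 14 12 9 7 17 2))^(-1) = (1 2 17 7 9 12 14 15 8 16 11 10)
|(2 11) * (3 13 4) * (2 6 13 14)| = |(2 11 6 13 4 3 14)| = 7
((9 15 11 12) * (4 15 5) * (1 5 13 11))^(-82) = (1 4)(5 15)(9 11)(12 13)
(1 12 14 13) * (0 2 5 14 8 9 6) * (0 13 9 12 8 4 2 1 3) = [1, 8, 5, 0, 2, 14, 13, 7, 12, 6, 10, 11, 4, 3, 9] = (0 1 8 12 4 2 5 14 9 6 13 3)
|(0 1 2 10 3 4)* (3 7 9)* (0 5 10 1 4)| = |(0 4 5 10 7 9 3)(1 2)| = 14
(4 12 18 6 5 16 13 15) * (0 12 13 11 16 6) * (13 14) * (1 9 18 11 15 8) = (0 12 11 16 15 4 14 13 8 1 9 18)(5 6) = [12, 9, 2, 3, 14, 6, 5, 7, 1, 18, 10, 16, 11, 8, 13, 4, 15, 17, 0]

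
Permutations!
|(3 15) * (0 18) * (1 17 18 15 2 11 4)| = 9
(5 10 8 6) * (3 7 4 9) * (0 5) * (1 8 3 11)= (0 5 10 3 7 4 9 11 1 8 6)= [5, 8, 2, 7, 9, 10, 0, 4, 6, 11, 3, 1]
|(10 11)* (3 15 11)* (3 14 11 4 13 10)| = |(3 15 4 13 10 14 11)| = 7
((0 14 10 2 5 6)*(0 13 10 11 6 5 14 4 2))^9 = ((0 4 2 14 11 6 13 10))^9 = (0 4 2 14 11 6 13 10)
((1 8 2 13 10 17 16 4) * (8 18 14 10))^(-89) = (1 14 17 4 18 10 16)(2 13 8)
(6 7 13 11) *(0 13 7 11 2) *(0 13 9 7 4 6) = (0 9 7 4 6 11)(2 13) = [9, 1, 13, 3, 6, 5, 11, 4, 8, 7, 10, 0, 12, 2]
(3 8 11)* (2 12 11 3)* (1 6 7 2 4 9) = (1 6 7 2 12 11 4 9)(3 8) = [0, 6, 12, 8, 9, 5, 7, 2, 3, 1, 10, 4, 11]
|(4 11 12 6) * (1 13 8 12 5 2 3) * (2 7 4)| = |(1 13 8 12 6 2 3)(4 11 5 7)| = 28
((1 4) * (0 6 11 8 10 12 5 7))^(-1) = ((0 6 11 8 10 12 5 7)(1 4))^(-1) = (0 7 5 12 10 8 11 6)(1 4)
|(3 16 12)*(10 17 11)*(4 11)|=|(3 16 12)(4 11 10 17)|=12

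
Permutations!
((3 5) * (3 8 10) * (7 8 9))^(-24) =((3 5 9 7 8 10))^(-24) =(10)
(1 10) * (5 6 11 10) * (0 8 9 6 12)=(0 8 9 6 11 10 1 5 12)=[8, 5, 2, 3, 4, 12, 11, 7, 9, 6, 1, 10, 0]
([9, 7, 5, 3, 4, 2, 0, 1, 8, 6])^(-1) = [6, 7, 5, 3, 4, 2, 9, 1, 8, 0]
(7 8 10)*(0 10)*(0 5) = (0 10 7 8 5) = [10, 1, 2, 3, 4, 0, 6, 8, 5, 9, 7]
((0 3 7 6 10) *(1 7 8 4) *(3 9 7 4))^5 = (10)(1 4)(3 8)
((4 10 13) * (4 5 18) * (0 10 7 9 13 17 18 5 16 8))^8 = ((0 10 17 18 4 7 9 13 16 8))^8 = (0 16 9 4 17)(7 18 10 8 13)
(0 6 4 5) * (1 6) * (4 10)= (0 1 6 10 4 5)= [1, 6, 2, 3, 5, 0, 10, 7, 8, 9, 4]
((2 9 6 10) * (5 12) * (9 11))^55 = (5 12)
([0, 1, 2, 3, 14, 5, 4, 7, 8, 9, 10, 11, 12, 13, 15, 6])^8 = (15)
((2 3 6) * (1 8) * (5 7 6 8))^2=((1 5 7 6 2 3 8))^2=(1 7 2 8 5 6 3)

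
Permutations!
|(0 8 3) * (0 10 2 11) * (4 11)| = 7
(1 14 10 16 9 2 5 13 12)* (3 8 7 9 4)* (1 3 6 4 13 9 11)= (1 14 10 16 13 12 3 8 7 11)(2 5 9)(4 6)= [0, 14, 5, 8, 6, 9, 4, 11, 7, 2, 16, 1, 3, 12, 10, 15, 13]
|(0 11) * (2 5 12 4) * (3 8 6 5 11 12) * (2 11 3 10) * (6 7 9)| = 8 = |(0 12 4 11)(2 3 8 7 9 6 5 10)|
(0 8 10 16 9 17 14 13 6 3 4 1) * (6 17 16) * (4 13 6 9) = (0 8 10 9 16 4 1)(3 13 17 14 6) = [8, 0, 2, 13, 1, 5, 3, 7, 10, 16, 9, 11, 12, 17, 6, 15, 4, 14]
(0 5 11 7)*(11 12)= (0 5 12 11 7)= [5, 1, 2, 3, 4, 12, 6, 0, 8, 9, 10, 7, 11]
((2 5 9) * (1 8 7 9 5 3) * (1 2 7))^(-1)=((1 8)(2 3)(7 9))^(-1)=(1 8)(2 3)(7 9)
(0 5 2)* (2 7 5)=[2, 1, 0, 3, 4, 7, 6, 5]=(0 2)(5 7)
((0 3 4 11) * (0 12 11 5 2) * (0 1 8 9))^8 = ((0 3 4 5 2 1 8 9)(11 12))^8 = (12)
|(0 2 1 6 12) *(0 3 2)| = |(1 6 12 3 2)| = 5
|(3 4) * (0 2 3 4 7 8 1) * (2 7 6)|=|(0 7 8 1)(2 3 6)|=12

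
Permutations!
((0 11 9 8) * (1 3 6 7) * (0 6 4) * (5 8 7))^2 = (0 9 1 4 11 7 3)(5 6 8)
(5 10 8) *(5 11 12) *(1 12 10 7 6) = (1 12 5 7 6)(8 11 10) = [0, 12, 2, 3, 4, 7, 1, 6, 11, 9, 8, 10, 5]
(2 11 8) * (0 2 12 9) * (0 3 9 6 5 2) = (2 11 8 12 6 5)(3 9) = [0, 1, 11, 9, 4, 2, 5, 7, 12, 3, 10, 8, 6]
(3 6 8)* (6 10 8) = (3 10 8) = [0, 1, 2, 10, 4, 5, 6, 7, 3, 9, 8]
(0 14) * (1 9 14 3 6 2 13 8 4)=(0 3 6 2 13 8 4 1 9 14)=[3, 9, 13, 6, 1, 5, 2, 7, 4, 14, 10, 11, 12, 8, 0]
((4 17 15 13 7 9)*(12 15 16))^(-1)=(4 9 7 13 15 12 16 17)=((4 17 16 12 15 13 7 9))^(-1)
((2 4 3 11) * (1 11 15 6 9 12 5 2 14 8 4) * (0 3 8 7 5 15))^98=((0 3)(1 11 14 7 5 2)(4 8)(6 9 12 15))^98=(1 14 5)(2 11 7)(6 12)(9 15)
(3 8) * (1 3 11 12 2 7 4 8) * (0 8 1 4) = (0 8 11 12 2 7)(1 3 4) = [8, 3, 7, 4, 1, 5, 6, 0, 11, 9, 10, 12, 2]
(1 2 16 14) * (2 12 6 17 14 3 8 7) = (1 12 6 17 14)(2 16 3 8 7) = [0, 12, 16, 8, 4, 5, 17, 2, 7, 9, 10, 11, 6, 13, 1, 15, 3, 14]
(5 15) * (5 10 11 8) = (5 15 10 11 8) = [0, 1, 2, 3, 4, 15, 6, 7, 5, 9, 11, 8, 12, 13, 14, 10]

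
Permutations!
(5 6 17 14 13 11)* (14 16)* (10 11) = [0, 1, 2, 3, 4, 6, 17, 7, 8, 9, 11, 5, 12, 10, 13, 15, 14, 16] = (5 6 17 16 14 13 10 11)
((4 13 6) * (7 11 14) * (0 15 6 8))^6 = (15)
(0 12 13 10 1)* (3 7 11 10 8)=[12, 0, 2, 7, 4, 5, 6, 11, 3, 9, 1, 10, 13, 8]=(0 12 13 8 3 7 11 10 1)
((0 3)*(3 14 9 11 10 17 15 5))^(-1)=((0 14 9 11 10 17 15 5 3))^(-1)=(0 3 5 15 17 10 11 9 14)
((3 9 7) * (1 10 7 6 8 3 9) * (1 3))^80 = (1 7 6)(8 10 9)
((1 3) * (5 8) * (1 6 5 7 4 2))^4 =((1 3 6 5 8 7 4 2))^4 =(1 8)(2 5)(3 7)(4 6)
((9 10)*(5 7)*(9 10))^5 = (10)(5 7)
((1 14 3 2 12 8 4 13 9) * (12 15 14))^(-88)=(15)(1 8 13)(4 9 12)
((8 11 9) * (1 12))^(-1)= ((1 12)(8 11 9))^(-1)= (1 12)(8 9 11)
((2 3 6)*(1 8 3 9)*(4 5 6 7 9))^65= (9)(2 4 5 6)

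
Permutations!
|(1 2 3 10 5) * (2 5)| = 6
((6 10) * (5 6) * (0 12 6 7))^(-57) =(0 10)(5 12)(6 7)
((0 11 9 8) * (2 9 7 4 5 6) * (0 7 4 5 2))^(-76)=((0 11 4 2 9 8 7 5 6))^(-76)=(0 8 11 7 4 5 2 6 9)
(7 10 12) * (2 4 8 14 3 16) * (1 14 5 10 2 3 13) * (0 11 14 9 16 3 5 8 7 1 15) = (0 11 14 13 15)(1 9 16 5 10 12)(2 4 7) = [11, 9, 4, 3, 7, 10, 6, 2, 8, 16, 12, 14, 1, 15, 13, 0, 5]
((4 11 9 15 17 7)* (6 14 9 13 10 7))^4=(4 7 10 13 11)(6 17 15 9 14)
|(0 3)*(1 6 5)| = 6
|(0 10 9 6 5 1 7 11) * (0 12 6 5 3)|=|(0 10 9 5 1 7 11 12 6 3)|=10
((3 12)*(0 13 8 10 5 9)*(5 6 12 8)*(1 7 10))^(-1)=((0 13 5 9)(1 7 10 6 12 3 8))^(-1)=(0 9 5 13)(1 8 3 12 6 10 7)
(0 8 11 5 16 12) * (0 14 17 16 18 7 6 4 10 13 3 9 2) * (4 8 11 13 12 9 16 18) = (0 11 5 4 10 12 14 17 18 7 6 8 13 3 16 9 2) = [11, 1, 0, 16, 10, 4, 8, 6, 13, 2, 12, 5, 14, 3, 17, 15, 9, 18, 7]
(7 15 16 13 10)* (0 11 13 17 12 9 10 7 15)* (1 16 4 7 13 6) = (0 11 6 1 16 17 12 9 10 15 4 7) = [11, 16, 2, 3, 7, 5, 1, 0, 8, 10, 15, 6, 9, 13, 14, 4, 17, 12]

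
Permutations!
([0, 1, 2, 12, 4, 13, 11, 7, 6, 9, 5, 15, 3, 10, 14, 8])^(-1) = (3 12)(5 10 13)(6 8 15 11)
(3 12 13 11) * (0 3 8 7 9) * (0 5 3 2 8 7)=(0 2 8)(3 12 13 11 7 9 5)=[2, 1, 8, 12, 4, 3, 6, 9, 0, 5, 10, 7, 13, 11]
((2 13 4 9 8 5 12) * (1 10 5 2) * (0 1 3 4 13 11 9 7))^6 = ((13)(0 1 10 5 12 3 4 7)(2 11 9 8))^6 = (13)(0 4 12 10)(1 7 3 5)(2 9)(8 11)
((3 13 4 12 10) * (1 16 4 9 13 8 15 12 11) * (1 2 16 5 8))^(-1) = (1 3 10 12 15 8 5)(2 11 4 16)(9 13)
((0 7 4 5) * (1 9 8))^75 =(9)(0 5 4 7)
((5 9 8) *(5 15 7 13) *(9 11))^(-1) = ((5 11 9 8 15 7 13))^(-1) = (5 13 7 15 8 9 11)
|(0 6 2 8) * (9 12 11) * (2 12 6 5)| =|(0 5 2 8)(6 12 11 9)| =4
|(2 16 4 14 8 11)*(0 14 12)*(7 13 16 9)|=|(0 14 8 11 2 9 7 13 16 4 12)|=11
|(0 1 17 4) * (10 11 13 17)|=|(0 1 10 11 13 17 4)|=7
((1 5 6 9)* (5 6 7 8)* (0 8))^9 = (9)(0 8 5 7) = ((0 8 5 7)(1 6 9))^9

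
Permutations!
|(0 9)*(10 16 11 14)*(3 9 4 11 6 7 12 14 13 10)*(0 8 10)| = |(0 4 11 13)(3 9 8 10 16 6 7 12 14)| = 36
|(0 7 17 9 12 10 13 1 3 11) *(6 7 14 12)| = |(0 14 12 10 13 1 3 11)(6 7 17 9)| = 8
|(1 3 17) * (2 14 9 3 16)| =|(1 16 2 14 9 3 17)| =7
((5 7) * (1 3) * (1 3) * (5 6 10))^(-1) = ((5 7 6 10))^(-1) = (5 10 6 7)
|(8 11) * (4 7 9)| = |(4 7 9)(8 11)| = 6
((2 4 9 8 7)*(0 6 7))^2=((0 6 7 2 4 9 8))^2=(0 7 4 8 6 2 9)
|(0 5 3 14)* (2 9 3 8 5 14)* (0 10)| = 6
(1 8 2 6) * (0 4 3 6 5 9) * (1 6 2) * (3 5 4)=(0 3 2 4 5 9)(1 8)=[3, 8, 4, 2, 5, 9, 6, 7, 1, 0]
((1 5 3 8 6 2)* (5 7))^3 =((1 7 5 3 8 6 2))^3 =(1 3 2 5 6 7 8)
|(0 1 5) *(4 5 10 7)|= 6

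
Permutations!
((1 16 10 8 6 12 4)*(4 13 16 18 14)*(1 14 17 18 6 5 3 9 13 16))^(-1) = (1 13 9 3 5 8 10 16 12 6)(4 14)(17 18)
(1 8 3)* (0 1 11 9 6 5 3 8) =(0 1)(3 11 9 6 5) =[1, 0, 2, 11, 4, 3, 5, 7, 8, 6, 10, 9]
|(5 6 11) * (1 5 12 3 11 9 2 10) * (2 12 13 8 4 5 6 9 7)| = |(1 6 7 2 10)(3 11 13 8 4 5 9 12)| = 40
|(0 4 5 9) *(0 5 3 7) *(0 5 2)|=|(0 4 3 7 5 9 2)|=7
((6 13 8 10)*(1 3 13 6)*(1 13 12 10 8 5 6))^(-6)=(1 3 12 10 13 5 6)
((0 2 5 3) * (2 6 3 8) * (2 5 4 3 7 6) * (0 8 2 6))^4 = ((0 6 7)(2 4 3 8 5))^4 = (0 6 7)(2 5 8 3 4)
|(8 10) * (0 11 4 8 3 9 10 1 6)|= |(0 11 4 8 1 6)(3 9 10)|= 6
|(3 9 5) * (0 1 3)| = 5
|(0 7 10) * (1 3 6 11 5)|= |(0 7 10)(1 3 6 11 5)|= 15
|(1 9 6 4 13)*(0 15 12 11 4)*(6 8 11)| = 12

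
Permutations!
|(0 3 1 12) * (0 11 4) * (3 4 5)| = 10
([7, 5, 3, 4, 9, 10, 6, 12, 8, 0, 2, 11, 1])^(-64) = (0 2 12 4 5)(1 9 10 7 3)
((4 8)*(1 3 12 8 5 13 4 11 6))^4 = (1 11 12)(3 6 8)(4 5 13)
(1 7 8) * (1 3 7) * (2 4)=(2 4)(3 7 8)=[0, 1, 4, 7, 2, 5, 6, 8, 3]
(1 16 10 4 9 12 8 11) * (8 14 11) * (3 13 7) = (1 16 10 4 9 12 14 11)(3 13 7) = [0, 16, 2, 13, 9, 5, 6, 3, 8, 12, 4, 1, 14, 7, 11, 15, 10]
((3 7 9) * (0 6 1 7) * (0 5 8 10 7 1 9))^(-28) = (0 5)(3 7)(6 8)(9 10)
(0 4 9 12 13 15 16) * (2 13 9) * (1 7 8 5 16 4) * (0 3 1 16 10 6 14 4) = [16, 7, 13, 1, 2, 10, 14, 8, 5, 12, 6, 11, 9, 15, 4, 0, 3] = (0 16 3 1 7 8 5 10 6 14 4 2 13 15)(9 12)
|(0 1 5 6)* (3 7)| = 4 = |(0 1 5 6)(3 7)|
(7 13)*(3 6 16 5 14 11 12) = (3 6 16 5 14 11 12)(7 13) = [0, 1, 2, 6, 4, 14, 16, 13, 8, 9, 10, 12, 3, 7, 11, 15, 5]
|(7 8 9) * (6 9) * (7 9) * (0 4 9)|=|(0 4 9)(6 7 8)|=3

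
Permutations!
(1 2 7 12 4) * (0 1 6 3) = (0 1 2 7 12 4 6 3) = [1, 2, 7, 0, 6, 5, 3, 12, 8, 9, 10, 11, 4]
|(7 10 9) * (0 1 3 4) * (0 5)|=15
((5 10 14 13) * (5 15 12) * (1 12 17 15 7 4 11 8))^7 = (1 4 14 12 11 13 5 8 7 10)(15 17)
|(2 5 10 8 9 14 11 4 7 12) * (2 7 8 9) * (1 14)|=18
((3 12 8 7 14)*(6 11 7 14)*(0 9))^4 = ((0 9)(3 12 8 14)(6 11 7))^4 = (14)(6 11 7)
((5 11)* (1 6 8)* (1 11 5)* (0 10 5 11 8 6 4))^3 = ((0 10 5 11 1 4))^3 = (0 11)(1 10)(4 5)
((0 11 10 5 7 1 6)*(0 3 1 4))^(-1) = (0 4 7 5 10 11)(1 3 6)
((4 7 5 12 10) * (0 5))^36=((0 5 12 10 4 7))^36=(12)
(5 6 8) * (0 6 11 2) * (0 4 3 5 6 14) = [14, 1, 4, 5, 3, 11, 8, 7, 6, 9, 10, 2, 12, 13, 0] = (0 14)(2 4 3 5 11)(6 8)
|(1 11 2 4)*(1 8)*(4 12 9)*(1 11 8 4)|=|(1 8 11 2 12 9)|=6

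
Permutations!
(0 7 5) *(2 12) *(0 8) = (0 7 5 8)(2 12) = [7, 1, 12, 3, 4, 8, 6, 5, 0, 9, 10, 11, 2]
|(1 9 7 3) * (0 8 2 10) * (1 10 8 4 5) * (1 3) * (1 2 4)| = 10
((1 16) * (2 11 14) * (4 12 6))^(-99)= ((1 16)(2 11 14)(4 12 6))^(-99)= (1 16)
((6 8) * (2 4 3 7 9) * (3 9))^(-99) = ((2 4 9)(3 7)(6 8))^(-99) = (9)(3 7)(6 8)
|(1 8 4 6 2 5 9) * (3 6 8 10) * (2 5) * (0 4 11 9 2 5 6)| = |(0 4 8 11 9 1 10 3)(2 5)| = 8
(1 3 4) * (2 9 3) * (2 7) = [0, 7, 9, 4, 1, 5, 6, 2, 8, 3] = (1 7 2 9 3 4)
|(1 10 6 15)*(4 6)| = |(1 10 4 6 15)| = 5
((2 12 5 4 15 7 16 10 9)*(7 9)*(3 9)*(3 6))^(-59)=((2 12 5 4 15 6 3 9)(7 16 10))^(-59)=(2 6 5 9 15 12 3 4)(7 16 10)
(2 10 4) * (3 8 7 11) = (2 10 4)(3 8 7 11) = [0, 1, 10, 8, 2, 5, 6, 11, 7, 9, 4, 3]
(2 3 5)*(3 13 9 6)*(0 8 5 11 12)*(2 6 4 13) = (0 8 5 6 3 11 12)(4 13 9) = [8, 1, 2, 11, 13, 6, 3, 7, 5, 4, 10, 12, 0, 9]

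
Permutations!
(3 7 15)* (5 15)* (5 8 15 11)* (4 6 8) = [0, 1, 2, 7, 6, 11, 8, 4, 15, 9, 10, 5, 12, 13, 14, 3] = (3 7 4 6 8 15)(5 11)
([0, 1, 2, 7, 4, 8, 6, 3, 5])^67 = [0, 1, 2, 7, 4, 8, 6, 3, 5]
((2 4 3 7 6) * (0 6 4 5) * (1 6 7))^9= (0 7 4 3 1 6 2 5)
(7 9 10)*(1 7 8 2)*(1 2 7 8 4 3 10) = [0, 8, 2, 10, 3, 5, 6, 9, 7, 1, 4] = (1 8 7 9)(3 10 4)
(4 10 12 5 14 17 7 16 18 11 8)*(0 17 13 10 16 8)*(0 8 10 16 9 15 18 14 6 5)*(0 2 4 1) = [17, 0, 4, 3, 9, 6, 5, 10, 1, 15, 12, 8, 2, 16, 13, 18, 14, 7, 11] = (0 17 7 10 12 2 4 9 15 18 11 8 1)(5 6)(13 16 14)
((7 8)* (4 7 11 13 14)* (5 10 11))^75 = (4 5 13 7 10 14 8 11)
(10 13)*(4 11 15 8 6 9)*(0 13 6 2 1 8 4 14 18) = (0 13 10 6 9 14 18)(1 8 2)(4 11 15) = [13, 8, 1, 3, 11, 5, 9, 7, 2, 14, 6, 15, 12, 10, 18, 4, 16, 17, 0]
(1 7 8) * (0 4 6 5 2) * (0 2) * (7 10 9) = (0 4 6 5)(1 10 9 7 8) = [4, 10, 2, 3, 6, 0, 5, 8, 1, 7, 9]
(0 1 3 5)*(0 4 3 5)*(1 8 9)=(0 8 9 1 5 4 3)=[8, 5, 2, 0, 3, 4, 6, 7, 9, 1]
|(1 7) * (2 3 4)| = 6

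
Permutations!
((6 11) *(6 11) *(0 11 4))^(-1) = (0 4 11)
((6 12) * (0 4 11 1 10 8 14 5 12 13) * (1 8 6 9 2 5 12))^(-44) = (0 5 8 6 9 4 1 14 13 2 11 10 12)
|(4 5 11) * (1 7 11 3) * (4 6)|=7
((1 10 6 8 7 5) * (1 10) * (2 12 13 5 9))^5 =(2 6 12 8 13 7 5 9 10)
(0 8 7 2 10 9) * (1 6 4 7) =[8, 6, 10, 3, 7, 5, 4, 2, 1, 0, 9] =(0 8 1 6 4 7 2 10 9)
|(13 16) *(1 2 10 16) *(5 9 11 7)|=|(1 2 10 16 13)(5 9 11 7)|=20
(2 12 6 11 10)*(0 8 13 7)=[8, 1, 12, 3, 4, 5, 11, 0, 13, 9, 2, 10, 6, 7]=(0 8 13 7)(2 12 6 11 10)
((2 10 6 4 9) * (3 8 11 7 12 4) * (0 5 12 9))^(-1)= ((0 5 12 4)(2 10 6 3 8 11 7 9))^(-1)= (0 4 12 5)(2 9 7 11 8 3 6 10)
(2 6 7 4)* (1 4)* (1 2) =(1 4)(2 6 7) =[0, 4, 6, 3, 1, 5, 7, 2]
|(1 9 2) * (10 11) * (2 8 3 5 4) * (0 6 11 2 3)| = 24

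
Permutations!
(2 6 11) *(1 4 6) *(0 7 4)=(0 7 4 6 11 2 1)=[7, 0, 1, 3, 6, 5, 11, 4, 8, 9, 10, 2]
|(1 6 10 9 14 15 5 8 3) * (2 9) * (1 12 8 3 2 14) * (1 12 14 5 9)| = |(1 6 10 5 3 14 15 9 12 8 2)| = 11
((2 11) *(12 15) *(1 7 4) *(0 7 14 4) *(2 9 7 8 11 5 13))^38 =(15)(0 9 8 7 11)(1 4 14)(2 13 5)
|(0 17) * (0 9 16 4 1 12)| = |(0 17 9 16 4 1 12)| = 7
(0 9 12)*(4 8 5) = (0 9 12)(4 8 5) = [9, 1, 2, 3, 8, 4, 6, 7, 5, 12, 10, 11, 0]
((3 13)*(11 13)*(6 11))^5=((3 6 11 13))^5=(3 6 11 13)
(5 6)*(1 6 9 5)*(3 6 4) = (1 4 3 6)(5 9) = [0, 4, 2, 6, 3, 9, 1, 7, 8, 5]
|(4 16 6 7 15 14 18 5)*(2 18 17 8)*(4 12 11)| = 13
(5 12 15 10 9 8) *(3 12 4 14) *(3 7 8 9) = (3 12 15 10)(4 14 7 8 5) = [0, 1, 2, 12, 14, 4, 6, 8, 5, 9, 3, 11, 15, 13, 7, 10]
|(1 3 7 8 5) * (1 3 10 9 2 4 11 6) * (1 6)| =12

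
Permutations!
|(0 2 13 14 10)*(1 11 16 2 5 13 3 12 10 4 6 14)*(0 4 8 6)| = |(0 5 13 1 11 16 2 3 12 10 4)(6 14 8)| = 33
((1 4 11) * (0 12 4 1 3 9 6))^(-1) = (0 6 9 3 11 4 12)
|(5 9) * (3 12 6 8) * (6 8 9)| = 3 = |(3 12 8)(5 6 9)|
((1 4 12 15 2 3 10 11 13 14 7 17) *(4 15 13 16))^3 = ((1 15 2 3 10 11 16 4 12 13 14 7 17))^3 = (1 3 16 13 17 2 11 12 7 15 10 4 14)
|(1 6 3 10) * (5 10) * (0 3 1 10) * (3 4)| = 4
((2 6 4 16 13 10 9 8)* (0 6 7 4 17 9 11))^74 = ((0 6 17 9 8 2 7 4 16 13 10 11))^74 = (0 17 8 7 16 10)(2 4 13 11 6 9)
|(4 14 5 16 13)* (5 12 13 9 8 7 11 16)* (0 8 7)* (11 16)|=|(0 8)(4 14 12 13)(7 16 9)|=12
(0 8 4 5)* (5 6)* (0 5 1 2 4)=(0 8)(1 2 4 6)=[8, 2, 4, 3, 6, 5, 1, 7, 0]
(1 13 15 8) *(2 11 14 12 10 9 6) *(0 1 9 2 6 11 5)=(0 1 13 15 8 9 11 14 12 10 2 5)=[1, 13, 5, 3, 4, 0, 6, 7, 9, 11, 2, 14, 10, 15, 12, 8]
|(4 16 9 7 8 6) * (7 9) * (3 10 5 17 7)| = |(3 10 5 17 7 8 6 4 16)| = 9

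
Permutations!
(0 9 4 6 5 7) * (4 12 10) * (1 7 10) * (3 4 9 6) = (0 6 5 10 9 12 1 7)(3 4) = [6, 7, 2, 4, 3, 10, 5, 0, 8, 12, 9, 11, 1]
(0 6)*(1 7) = [6, 7, 2, 3, 4, 5, 0, 1] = (0 6)(1 7)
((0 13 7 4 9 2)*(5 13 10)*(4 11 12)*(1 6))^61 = ((0 10 5 13 7 11 12 4 9 2)(1 6))^61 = (0 10 5 13 7 11 12 4 9 2)(1 6)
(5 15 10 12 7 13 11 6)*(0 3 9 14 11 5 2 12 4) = [3, 1, 12, 9, 0, 15, 2, 13, 8, 14, 4, 6, 7, 5, 11, 10] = (0 3 9 14 11 6 2 12 7 13 5 15 10 4)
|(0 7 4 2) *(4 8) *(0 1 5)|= 7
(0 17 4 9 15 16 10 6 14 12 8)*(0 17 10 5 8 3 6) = (0 10)(3 6 14 12)(4 9 15 16 5 8 17) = [10, 1, 2, 6, 9, 8, 14, 7, 17, 15, 0, 11, 3, 13, 12, 16, 5, 4]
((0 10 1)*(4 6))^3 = ((0 10 1)(4 6))^3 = (10)(4 6)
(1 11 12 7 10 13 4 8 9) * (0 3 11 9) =[3, 9, 2, 11, 8, 5, 6, 10, 0, 1, 13, 12, 7, 4] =(0 3 11 12 7 10 13 4 8)(1 9)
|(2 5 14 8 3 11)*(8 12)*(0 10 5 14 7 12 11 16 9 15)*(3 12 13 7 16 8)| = 6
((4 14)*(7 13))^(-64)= (14)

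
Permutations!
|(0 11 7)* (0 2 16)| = |(0 11 7 2 16)| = 5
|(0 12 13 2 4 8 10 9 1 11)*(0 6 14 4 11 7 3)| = |(0 12 13 2 11 6 14 4 8 10 9 1 7 3)| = 14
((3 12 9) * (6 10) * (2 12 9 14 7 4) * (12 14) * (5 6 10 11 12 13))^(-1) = ((2 14 7 4)(3 9)(5 6 11 12 13))^(-1) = (2 4 7 14)(3 9)(5 13 12 11 6)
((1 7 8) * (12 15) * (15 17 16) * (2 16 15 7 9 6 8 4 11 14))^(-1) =(1 8 6 9)(2 14 11 4 7 16)(12 15 17)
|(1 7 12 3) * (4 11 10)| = |(1 7 12 3)(4 11 10)| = 12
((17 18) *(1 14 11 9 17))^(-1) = (1 18 17 9 11 14)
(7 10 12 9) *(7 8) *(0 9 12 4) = (12)(0 9 8 7 10 4) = [9, 1, 2, 3, 0, 5, 6, 10, 7, 8, 4, 11, 12]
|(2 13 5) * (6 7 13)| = |(2 6 7 13 5)| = 5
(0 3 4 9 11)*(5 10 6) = (0 3 4 9 11)(5 10 6) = [3, 1, 2, 4, 9, 10, 5, 7, 8, 11, 6, 0]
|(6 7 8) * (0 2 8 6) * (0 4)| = 4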